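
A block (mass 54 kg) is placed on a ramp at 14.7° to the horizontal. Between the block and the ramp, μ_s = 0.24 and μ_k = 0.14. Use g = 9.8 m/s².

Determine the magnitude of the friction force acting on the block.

The normal reaction is N = m g cos θ = 511.9 N.
Along the slope the weight component is m g sin θ = 134.3 N; friction must supply exactly this, acting up-slope.
Static friction can supply at most μ_s N = 122.9 N.
|134.3| exceeds 122.9 N, so the block slips down-slope; friction is kinetic, f = μ_k N = 0.14×511.9 = 71.7 N.

f ≈ 71.7 N (up the incline)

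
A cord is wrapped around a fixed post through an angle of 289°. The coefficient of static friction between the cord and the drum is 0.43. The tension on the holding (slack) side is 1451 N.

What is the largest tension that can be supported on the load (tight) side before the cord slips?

At impending slip the capstan equation gives T₂/T₁ = e^{μβ} with β in radians.
β = 289° × π/180 = 5.044 rad.
e^{μβ} = e^{0.43×5.044} = 8.749.
T₂ = T₁ · e^{μβ} = 1451 × 8.749 = 12700 N.

T_max ≈ 12700 N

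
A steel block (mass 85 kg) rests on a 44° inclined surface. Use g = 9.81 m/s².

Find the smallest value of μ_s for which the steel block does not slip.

μ_s,min ≈ 0.966

At the slip threshold m g sin θ = μ_s m g cos θ, so μ_s,min = tan θ.
μ_s,min = tan 44° = 0.966.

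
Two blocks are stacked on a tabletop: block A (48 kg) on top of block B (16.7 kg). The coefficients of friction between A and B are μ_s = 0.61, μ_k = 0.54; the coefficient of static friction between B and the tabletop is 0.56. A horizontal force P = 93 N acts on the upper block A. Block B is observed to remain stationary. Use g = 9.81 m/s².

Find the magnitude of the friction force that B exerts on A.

f ≈ 93 N

Normal force at the A–B interface: N₁ = m_A g = 470.9 N.
So the A–B interface can sustain at most μ_s N₁ = 287.2 N of static friction.
Since P = 93 N ≤ 287.2 N, A does not slip on B; friction on A equals P = 93 N.
By Newton's third law B feels 93 N forward from A. With B stationary, the floor's static friction on B balances it: f₂ = 93 N (well within μ_s(m_A+m_B)g = 355.4 N).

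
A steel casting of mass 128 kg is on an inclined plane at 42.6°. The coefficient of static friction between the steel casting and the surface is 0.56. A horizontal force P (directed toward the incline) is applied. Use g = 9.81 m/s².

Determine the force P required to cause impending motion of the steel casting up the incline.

At impending motion up the slope, friction acts down-slope at its limit: f = μ_s N.
Perpendicular to the incline: N = m g cos θ + P sin θ.
Along the incline: P cos θ = m g sin θ + μ_s N = m g sin θ + μ_s (m g cos θ + P sin θ).
Solving, P (cos θ − μ_s sin θ) = m g (sin θ + μ_s cos θ), so P = 128×9.81×(sin 42.6° + 0.56 cos 42.6°)/(cos 42.6° − 0.56 sin 42.6°) = 1260×1.089/0.357 = 3830 N.

P ≈ 3830 N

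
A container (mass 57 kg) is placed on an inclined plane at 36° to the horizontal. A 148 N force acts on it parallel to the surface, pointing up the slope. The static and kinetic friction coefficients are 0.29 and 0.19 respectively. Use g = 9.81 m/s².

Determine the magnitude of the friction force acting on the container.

f ≈ 86 N (up the incline)

Normal force: N = m g cos θ = 57 × 9.81 × cos 36° = 452.4 N.
For equilibrium along the incline the friction force must supply f = m g sin θ − P = 328.7 − 148 = 180.7 N (positive meaning up-slope).
The static-friction ceiling is μ_s N = 0.29 × 452.4 = 131.2 N.
Since |180.7| > 131.2 N, static friction cannot hold it; the container slides down the incline and kinetic friction applies: f = μ_k N = 0.19 × 452.4 = 86 N.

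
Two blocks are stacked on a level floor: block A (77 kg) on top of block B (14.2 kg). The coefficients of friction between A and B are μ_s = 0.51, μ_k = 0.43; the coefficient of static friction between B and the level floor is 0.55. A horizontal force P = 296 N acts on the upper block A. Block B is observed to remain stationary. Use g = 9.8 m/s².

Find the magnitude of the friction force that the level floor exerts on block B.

f ≈ 296 N

Between the blocks, N₁ = m_A g = 754.6 N.
Maximum static friction on A from B: μ_s N₁ = 0.51×754.6 = 384.8 N.
Since P = 296 N ≤ 384.8 N, A does not slip on B; friction on A equals P = 296 N.
B experiences an equal 296 N forward from A (third law). B is in equilibrium, so the floor supplies f₂ = 296 N of static friction (limit μ_s(m_A+m_B)g = 491.6 N, not exceeded).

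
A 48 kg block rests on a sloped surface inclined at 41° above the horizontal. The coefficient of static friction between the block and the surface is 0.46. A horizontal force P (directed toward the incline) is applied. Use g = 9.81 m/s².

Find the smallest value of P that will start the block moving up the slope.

P ≈ 1040 N

At impending motion up the slope, friction acts down-slope at its limit: f = μ_s N.
Perpendicular to the incline: N = m g cos θ + P sin θ.
Along the incline: P cos θ = m g sin θ + μ_s N = m g sin θ + μ_s (m g cos θ + P sin θ).
Solving, P (cos θ − μ_s sin θ) = m g (sin θ + μ_s cos θ), so P = 48×9.81×(sin 41° + 0.46 cos 41°)/(cos 41° − 0.46 sin 41°) = 471×1.003/0.4529 = 1040 N.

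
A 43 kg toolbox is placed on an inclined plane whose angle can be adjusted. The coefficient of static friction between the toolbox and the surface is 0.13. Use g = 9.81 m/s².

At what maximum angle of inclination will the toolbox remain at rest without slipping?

θ_max ≈ 7.41°

At the slip threshold, m g sin θ = μ_s · m g cos θ, so tan θ = μ_s.
θ_max = arctan(0.13) = 7.41°.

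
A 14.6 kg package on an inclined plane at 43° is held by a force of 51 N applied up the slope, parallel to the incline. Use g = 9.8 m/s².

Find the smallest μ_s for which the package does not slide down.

μ_s,min ≈ 0.445

N = m g cos θ = 104.6 N.
Friction must make up the shortfall along the incline: f = m g sin θ − P = 97.58 − 51 = 46.58 N.
At the threshold f = μ_s N, so μ_s,min = 46.58/104.6 = 0.445.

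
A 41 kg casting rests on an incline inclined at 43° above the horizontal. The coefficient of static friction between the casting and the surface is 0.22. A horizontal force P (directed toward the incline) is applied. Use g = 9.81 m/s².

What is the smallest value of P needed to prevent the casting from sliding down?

P_min ≈ 238 N

The casting tends to slide down (tan θ > μ_s), so at the point of impending slip friction acts up-slope at its limit: f = μ_s N.
Perpendicular to the incline: N = m g cos θ + P sin θ.
Along the incline: P cos θ + μ_s N = m g sin θ, i.e. P cos θ + μ_s (m g cos θ + P sin θ) = m g sin θ.
Solving, P (cos θ + μ_s sin θ) = m g (sin θ − μ_s cos θ), so P = 402×0.5211/0.8814 = 238 N.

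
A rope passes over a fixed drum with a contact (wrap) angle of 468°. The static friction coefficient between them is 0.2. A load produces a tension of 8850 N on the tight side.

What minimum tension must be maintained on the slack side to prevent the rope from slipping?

Capstan equation at impending slip: T_tight/T_slack = e^{μβ}.
β = 468° = 8.168 rad; e^{μβ} = e^{0.2×8.168} = 5.122.
T_slack = T_tight / e^{μβ} = 8850 / 5.122 = 1730 N.

T_min ≈ 1730 N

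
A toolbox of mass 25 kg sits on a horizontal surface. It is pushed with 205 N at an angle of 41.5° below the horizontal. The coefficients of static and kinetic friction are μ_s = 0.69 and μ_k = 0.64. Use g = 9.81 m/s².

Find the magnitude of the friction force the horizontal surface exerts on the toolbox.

N = m g + P sin α = 245.2 + 205×sin 41.5° = 381.1 N.
Horizontally, friction must balance P cos α = 153.5 N.
The static-friction limit is μ_s N = 263 N.
153.5 ≤ 263 N → static; friction equals the required 154 N.

f ≈ 154 N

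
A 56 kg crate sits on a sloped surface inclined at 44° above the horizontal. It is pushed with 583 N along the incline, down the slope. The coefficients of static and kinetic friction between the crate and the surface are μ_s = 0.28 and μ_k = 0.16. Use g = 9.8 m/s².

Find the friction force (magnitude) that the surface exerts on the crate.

f ≈ 63.2 N (up the incline)

Perpendicular to the surface, N = m g cos θ = 56·9.8·cos 44° = 394.8 N.
For equilibrium along the incline the friction force must supply f = m g sin θ + P = 381.2 + 583 = 964.2 N (positive meaning up-slope).
Static friction can supply at most μ_s N = 110.5 N.
|964.2| exceeds 110.5 N, so the crate slips down-slope; friction is kinetic, f = μ_k N = 0.16×394.8 = 63.2 N.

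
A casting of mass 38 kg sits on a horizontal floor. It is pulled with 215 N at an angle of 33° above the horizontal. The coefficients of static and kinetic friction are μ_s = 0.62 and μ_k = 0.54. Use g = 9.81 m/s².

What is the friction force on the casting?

N = m g − P sin α = 372.8 − 215×sin 33° = 255.7 N.
The horizontal driving force is P cos α = 180.3 N, so equilibrium needs friction f = 180.3 N.
The static-friction limit is μ_s N = 158.5 N.
The required friction exceeds μ_s N, so the casting moves and f = μ_k N = 138 N.

f ≈ 138 N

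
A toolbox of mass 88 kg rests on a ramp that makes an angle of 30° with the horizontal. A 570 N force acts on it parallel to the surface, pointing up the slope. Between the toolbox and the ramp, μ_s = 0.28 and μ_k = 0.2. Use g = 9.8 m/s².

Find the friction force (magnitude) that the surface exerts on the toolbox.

f ≈ 139 N (down the incline)

The normal reaction is N = m g cos θ = 746.9 N.
Parallel to the incline, ΣF = 0 gives f = m g sin θ − P = 431.2 − 570 = -138.8 N (up-slope positive).
The static-friction ceiling is μ_s N = 0.28 × 746.9 = 209.1 N.
Since |-138.8| ≤ 209.1 N, no slip — friction simply equals what equilibrium demands.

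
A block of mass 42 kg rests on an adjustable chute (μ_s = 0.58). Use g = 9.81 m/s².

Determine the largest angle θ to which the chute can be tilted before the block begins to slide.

At the slip threshold, m g sin θ = μ_s · m g cos θ, so tan θ = μ_s.
θ_max = arctan(0.58) = 30.1°.

θ_max ≈ 30.1°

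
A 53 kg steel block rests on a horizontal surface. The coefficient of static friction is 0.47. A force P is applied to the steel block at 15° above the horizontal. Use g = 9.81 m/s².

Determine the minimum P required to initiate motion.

P ≈ 225 N

N = m g − P sin α (the pull lifts the steel block).
At impending slip, P cos α = μ_s N = μ_s (m g − P sin α).
Solving: P (cos α + μ_s sin α) = μ_s m g → P = 0.47×520/(cos 15° + 0.47 sin 15°) = 244/1.088 = 225 N.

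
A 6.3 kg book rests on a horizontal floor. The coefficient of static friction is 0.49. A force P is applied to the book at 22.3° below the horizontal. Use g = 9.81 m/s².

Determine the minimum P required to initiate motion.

P ≈ 41 N

N = m g + P sin α (the push presses the book into the horizontal floor).
At impending slip, P cos α = μ_s N = μ_s (m g + P sin α).
Solving: P (cos α − μ_s sin α) = μ_s m g → P = 0.49×61.8/(cos 22.3° − 0.49 sin 22.3°) = 30.3/0.7393 = 41 N.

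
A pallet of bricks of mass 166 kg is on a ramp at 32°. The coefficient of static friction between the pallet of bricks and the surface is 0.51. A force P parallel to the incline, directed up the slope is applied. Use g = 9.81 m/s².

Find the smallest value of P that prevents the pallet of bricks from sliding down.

P_min ≈ 159 N

The pallet of bricks tends to slide down (tan θ > μ_s), so at the point of impending slip friction acts up-slope at its limit: f = μ_s N.
P is parallel to the surface, so N = m g cos θ = 1380 N.
Along the incline: P + μ_s N = m g sin θ, so P = 863 − 0.51×1380 = 159 N.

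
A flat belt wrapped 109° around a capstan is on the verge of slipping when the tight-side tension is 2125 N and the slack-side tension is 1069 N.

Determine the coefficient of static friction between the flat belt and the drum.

T₂/T₁ = e^{μβ} → μ = ln(T₂/T₁)/β.
β = 109° = 1.902 rad.
μ = ln(2125/1069)/1.902 = ln(1.988)/1.902 = 0.361.

μ ≈ 0.361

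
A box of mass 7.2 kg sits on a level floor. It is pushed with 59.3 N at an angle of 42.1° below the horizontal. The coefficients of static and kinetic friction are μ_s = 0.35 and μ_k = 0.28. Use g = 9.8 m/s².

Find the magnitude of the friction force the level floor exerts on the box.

f ≈ 30.9 N

Vertical equilibrium gives N = m g + P sin α = 110.3 N.
For equilibrium, f = P cos α = 59.3×cos 42.1° = 44 N.
The static-friction limit is μ_s N = 38.61 N.
44 > 38.61 N → the box slides; f = μ_k N = 0.28×110.3 = 30.9 N.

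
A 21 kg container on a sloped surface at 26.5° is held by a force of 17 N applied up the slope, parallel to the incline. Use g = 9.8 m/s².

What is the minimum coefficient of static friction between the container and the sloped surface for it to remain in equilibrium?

μ_s,min ≈ 0.406

N = m g cos θ = 184.2 N.
Friction must make up the shortfall along the incline: f = m g sin θ − P = 91.83 − 17 = 74.83 N.
At the threshold f = μ_s N, so μ_s,min = 74.83/184.2 = 0.406.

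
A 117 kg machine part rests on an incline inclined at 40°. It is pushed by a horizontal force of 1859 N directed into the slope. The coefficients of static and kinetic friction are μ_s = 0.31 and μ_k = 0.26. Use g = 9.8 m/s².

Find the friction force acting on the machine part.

f ≈ 539 N (down the incline)

Resolve perpendicular to the incline: N = m g cos θ + P sin θ = 117×9.8×cos 40° + 1859×sin 40° = 2073 N.
Parallel to the incline: P cos θ − m g sin θ = 1424 − 737 = 687.1 N; the friction needed to balance this is 687.1 N acting down the slope.
Maximum static friction: μ_s N = 0.31 × 2073 = 642.7 N.
The required 687.1 N exceeds the static limit, so the machine part slides up-slope and f = μ_k N = 0.26×2073 = 539 N.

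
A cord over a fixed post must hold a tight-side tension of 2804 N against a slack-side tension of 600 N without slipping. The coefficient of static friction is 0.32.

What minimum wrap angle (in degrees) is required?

β_min ≈ 276°

T₂/T₁ = e^{μβ} → β = ln(T₂/T₁)/μ.
β = ln(2804/600)/0.32 = 1.542/0.32 = 4.818 rad.
In degrees: β = 4.818 × 180/π = 276°.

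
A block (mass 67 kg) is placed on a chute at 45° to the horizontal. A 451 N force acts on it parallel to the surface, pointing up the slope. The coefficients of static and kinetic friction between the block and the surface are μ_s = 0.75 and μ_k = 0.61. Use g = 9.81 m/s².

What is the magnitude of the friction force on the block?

Perpendicular to the surface, N = m g cos θ = 67·9.81·cos 45° = 464.8 N.
The friction needed for equilibrium is m g sin θ − P = 464.8 − 451 = 13.76 N, measured positive up-slope.
Maximum static friction available: μ_s N = 0.75 × 464.8 = 348.6 N.
Since |13.76| ≤ 348.6 N, static friction is sufficient; f equals the required value, not μ_s N.

f ≈ 13.8 N (up the incline)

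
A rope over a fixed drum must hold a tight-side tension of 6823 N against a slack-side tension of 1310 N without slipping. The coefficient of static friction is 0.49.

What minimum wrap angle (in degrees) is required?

β_min ≈ 193°

T₂/T₁ = e^{μβ} → β = ln(T₂/T₁)/μ.
β = ln(6823/1310)/0.49 = 1.65/0.49 = 3.368 rad.
In degrees: β = 3.368 × 180/π = 193°.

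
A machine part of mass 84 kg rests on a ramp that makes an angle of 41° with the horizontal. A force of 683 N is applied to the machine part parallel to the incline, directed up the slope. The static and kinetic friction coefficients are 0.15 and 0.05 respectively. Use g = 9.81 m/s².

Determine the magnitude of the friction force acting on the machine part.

The normal reaction is N = m g cos θ = 621.9 N.
Parallel to the incline, ΣF = 0 gives f = m g sin θ − P = 540.6 − 683 = -142.4 N (up-slope positive).
Static friction can supply at most μ_s N = 93.29 N.
|-142.4| exceeds 93.29 N, so the machine part slips up-slope; friction is kinetic, f = μ_k N = 0.05×621.9 = 31.1 N.

f ≈ 31.1 N (down the incline)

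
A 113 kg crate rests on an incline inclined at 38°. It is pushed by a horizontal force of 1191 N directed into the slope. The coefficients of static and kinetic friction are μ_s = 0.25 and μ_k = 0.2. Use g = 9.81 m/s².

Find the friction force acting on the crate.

Resolve perpendicular to the incline: N = m g cos θ + P sin θ = 113×9.81×cos 38° + 1191×sin 38° = 1607 N.
Parallel to the incline: P cos θ − m g sin θ = 938.5 − 682.5 = 256 N; the friction needed to balance this is 256 N acting down the slope.
The limit of static friction is μ_s N = 401.7 N.
|f_req| = 256 ≤ 401.7 N → the crate is in equilibrium; friction equals the required value.

f ≈ 256 N (down the incline)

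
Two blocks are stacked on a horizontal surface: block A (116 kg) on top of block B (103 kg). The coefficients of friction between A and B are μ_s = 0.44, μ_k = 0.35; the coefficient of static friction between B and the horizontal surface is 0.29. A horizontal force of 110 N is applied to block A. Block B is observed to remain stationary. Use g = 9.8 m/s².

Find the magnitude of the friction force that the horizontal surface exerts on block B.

Between the blocks, N₁ = m_A g = 1137 N.
So the A–B interface can sustain at most μ_s N₁ = 500.2 N of static friction.
P = 110 N is within that limit, so A and B move together (both at rest); the A–B friction is simply f₁ = P = 110 N.
By Newton's third law B feels 110 N forward from A. With B stationary, the floor's static friction on B balances it: f₂ = 110 N (well within μ_s(m_A+m_B)g = 622.4 N).

f ≈ 110 N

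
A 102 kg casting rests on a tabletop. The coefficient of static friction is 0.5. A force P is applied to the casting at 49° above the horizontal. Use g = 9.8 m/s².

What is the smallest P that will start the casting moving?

N = m g − P sin α (the pull lifts the casting).
At impending slip, P cos α = μ_s N = μ_s (m g − P sin α).
Solving: P (cos α + μ_s sin α) = μ_s m g → P = 0.5×1000/(cos 49° + 0.5 sin 49°) = 500/1.033 = 484 N.

P ≈ 484 N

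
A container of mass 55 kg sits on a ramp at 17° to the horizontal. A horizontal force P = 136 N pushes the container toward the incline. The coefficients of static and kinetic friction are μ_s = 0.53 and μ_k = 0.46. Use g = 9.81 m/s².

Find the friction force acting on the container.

Normal direction: N = m g cos θ + P sin θ = 555.7 N.
Parallel to the incline: P cos θ − m g sin θ = 130.1 − 157.7 = -27.69 N; the friction needed to balance this is 27.69 N acting up the slope.
Maximum static friction: μ_s N = 0.53 × 555.7 = 294.5 N.
Since 27.69 N is within the 294.5 N limit, the container stays put and friction is exactly 27.7 N.

f ≈ 27.7 N (up the incline)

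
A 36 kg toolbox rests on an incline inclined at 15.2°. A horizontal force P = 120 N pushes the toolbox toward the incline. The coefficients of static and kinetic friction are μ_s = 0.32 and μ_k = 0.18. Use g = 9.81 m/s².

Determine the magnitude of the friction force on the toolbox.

f ≈ 23.2 N (down the incline)

The horizontal push has a component P sin θ into the surface, so N = m g cos θ + P sin θ = 340.8 + 31.46 = 372.3 N.
Parallel to the incline: P cos θ − m g sin θ = 115.8 − 92.59 = 23.21 N; the friction needed to balance this is 23.21 N acting down the slope.
The limit of static friction is μ_s N = 119.1 N.
|f_req| = 23.21 ≤ 119.1 N → the toolbox is in equilibrium; friction equals the required value.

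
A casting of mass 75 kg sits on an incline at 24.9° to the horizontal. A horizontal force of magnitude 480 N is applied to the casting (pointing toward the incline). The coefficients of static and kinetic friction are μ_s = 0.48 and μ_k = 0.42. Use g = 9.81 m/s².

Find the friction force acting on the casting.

Resolve perpendicular to the incline: N = m g cos θ + P sin θ = 75×9.81×cos 24.9° + 480×sin 24.9° = 869.5 N.
Along the incline, the net driving force (taking up-slope positive) is P cos θ − m g sin θ = 435.4 − 309.8 = 125.6 N, so equilibrium requires friction f = -125.6 N (down-slope).
The limit of static friction is μ_s N = 417.3 N.
Since 125.6 N is within the 417.3 N limit, the casting stays put and friction is exactly 126 N.

f ≈ 126 N (down the incline)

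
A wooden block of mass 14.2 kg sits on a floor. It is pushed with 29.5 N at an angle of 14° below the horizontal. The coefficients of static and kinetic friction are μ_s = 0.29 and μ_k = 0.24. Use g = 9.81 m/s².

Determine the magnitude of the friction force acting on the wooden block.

f ≈ 28.6 N

N = m g + P sin α = 139.3 + 29.5×sin 14° = 146.4 N.
The horizontal driving force is P cos α = 28.62 N, so equilibrium needs friction f = 28.62 N.
The static-friction limit is μ_s N = 42.47 N.
Since 28.62 N does not exceed the limit, the wooden block stays at rest and f = 28.6 N.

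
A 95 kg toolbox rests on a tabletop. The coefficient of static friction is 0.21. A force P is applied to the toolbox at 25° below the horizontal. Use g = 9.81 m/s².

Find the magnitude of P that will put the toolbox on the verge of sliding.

P ≈ 239 N

N = m g + P sin α (the push presses the toolbox into the tabletop).
At impending slip, P cos α = μ_s N = μ_s (m g + P sin α).
Solving: P (cos α − μ_s sin α) = μ_s m g → P = 0.21×932/(cos 25° − 0.21 sin 25°) = 196/0.8176 = 239 N.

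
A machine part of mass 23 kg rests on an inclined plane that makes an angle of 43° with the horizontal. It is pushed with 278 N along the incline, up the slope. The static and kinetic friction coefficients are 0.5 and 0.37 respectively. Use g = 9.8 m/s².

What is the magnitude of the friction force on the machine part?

The normal reaction is N = m g cos θ = 164.8 N.
Parallel to the incline, ΣF = 0 gives f = m g sin θ − P = 153.7 − 278 = -124.3 N (up-slope positive).
Maximum static friction available: μ_s N = 0.5 × 164.8 = 82.42 N.
Since |-124.3| > 82.42 N, static friction cannot hold it; the machine part slides up the incline and kinetic friction applies: f = μ_k N = 0.37 × 164.8 = 61 N.

f ≈ 61 N (down the incline)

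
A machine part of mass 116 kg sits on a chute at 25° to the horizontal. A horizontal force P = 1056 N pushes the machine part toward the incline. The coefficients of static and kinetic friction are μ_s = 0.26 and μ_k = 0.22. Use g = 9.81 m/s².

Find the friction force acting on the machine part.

The horizontal push has a component P sin θ into the surface, so N = m g cos θ + P sin θ = 1031 + 446.3 = 1478 N.
Parallel to the incline: P cos θ − m g sin θ = 957.1 − 480.9 = 476.1 N; the friction needed to balance this is 476.1 N acting down the slope.
Maximum static friction: μ_s N = 0.26 × 1478 = 384.2 N.
|f_req| = 476.1 > 384.2 N → the machine part slides up the incline; f = μ_k N = 0.22 × 1478 = 325 N.

f ≈ 325 N (down the incline)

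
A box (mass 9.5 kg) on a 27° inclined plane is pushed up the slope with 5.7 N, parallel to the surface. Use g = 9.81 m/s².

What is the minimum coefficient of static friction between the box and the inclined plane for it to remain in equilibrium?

N = m g cos θ = 83.04 N.
Friction must make up the shortfall along the incline: f = m g sin θ − P = 42.31 − 5.7 = 36.61 N.
At the threshold f = μ_s N, so μ_s,min = 36.61/83.04 = 0.441.

μ_s,min ≈ 0.441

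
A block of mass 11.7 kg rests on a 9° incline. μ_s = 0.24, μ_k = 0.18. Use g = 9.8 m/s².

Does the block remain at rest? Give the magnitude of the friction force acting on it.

N = m g cos θ = 113 N.
Down-slope weight component: m g sin θ = 17.9 N.
μ_s N = 27.2 N.
17.9 ≤ 27.2 N, so it stays put; friction = 17.9 N.

f ≈ 17.9 N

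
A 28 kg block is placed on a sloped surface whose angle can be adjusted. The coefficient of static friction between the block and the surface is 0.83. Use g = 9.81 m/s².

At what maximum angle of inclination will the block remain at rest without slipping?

At the slip threshold, m g sin θ = μ_s · m g cos θ, so tan θ = μ_s.
θ_max = arctan(0.83) = 39.7°.

θ_max ≈ 39.7°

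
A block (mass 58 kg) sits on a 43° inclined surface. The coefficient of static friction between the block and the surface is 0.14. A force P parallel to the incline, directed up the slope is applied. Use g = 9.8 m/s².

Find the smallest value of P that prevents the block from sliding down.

P_min ≈ 329 N

The block tends to slide down (tan θ > μ_s), so at the point of impending slip friction acts up-slope at its limit: f = μ_s N.
P is parallel to the surface, so N = m g cos θ = 416 N.
Along the incline: P + μ_s N = m g sin θ, so P = 388 − 0.14×416 = 329 N.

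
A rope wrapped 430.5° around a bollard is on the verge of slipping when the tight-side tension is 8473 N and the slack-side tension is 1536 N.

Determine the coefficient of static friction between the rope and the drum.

μ ≈ 0.227

T₂/T₁ = e^{μβ} → μ = ln(T₂/T₁)/β.
β = 430.5° = 7.514 rad.
μ = ln(8473/1536)/7.514 = ln(5.516)/7.514 = 0.227.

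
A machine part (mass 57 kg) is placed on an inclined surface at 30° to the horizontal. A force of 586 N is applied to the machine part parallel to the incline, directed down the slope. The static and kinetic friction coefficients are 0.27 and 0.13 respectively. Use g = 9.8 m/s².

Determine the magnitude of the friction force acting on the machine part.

f ≈ 62.9 N (up the incline)

The normal reaction is N = m g cos θ = 483.8 N.
For equilibrium along the incline the friction force must supply f = m g sin θ + P = 279.3 + 586 = 865.3 N (positive meaning up-slope).
Static friction can supply at most μ_s N = 130.6 N.
|865.3| exceeds 130.6 N, so the machine part slips down-slope; friction is kinetic, f = μ_k N = 0.13×483.8 = 62.9 N.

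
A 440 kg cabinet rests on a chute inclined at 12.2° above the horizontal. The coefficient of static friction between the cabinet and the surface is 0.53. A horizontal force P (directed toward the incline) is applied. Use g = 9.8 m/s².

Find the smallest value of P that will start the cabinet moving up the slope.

P ≈ 3630 N

At impending motion up the slope, friction acts down-slope at its limit: f = μ_s N.
Perpendicular to the incline: N = m g cos θ + P sin θ.
Along the incline: P cos θ = m g sin θ + μ_s N = m g sin θ + μ_s (m g cos θ + P sin θ).
Solving, P (cos θ − μ_s sin θ) = m g (sin θ + μ_s cos θ), so P = 440×9.8×(sin 12.2° + 0.53 cos 12.2°)/(cos 12.2° − 0.53 sin 12.2°) = 4310×0.7294/0.8654 = 3630 N.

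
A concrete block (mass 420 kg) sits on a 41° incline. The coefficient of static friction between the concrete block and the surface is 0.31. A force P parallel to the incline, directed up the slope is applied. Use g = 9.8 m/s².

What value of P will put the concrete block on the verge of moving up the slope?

At impending motion up the slope, friction acts down-slope at its limit: f = μ_s N.
P is parallel to the surface, so N = m g cos θ = 3110 N.
Along the incline: P = m g sin θ + μ_s N = 2700 + 0.31×3110 = 3660 N.

P ≈ 3660 N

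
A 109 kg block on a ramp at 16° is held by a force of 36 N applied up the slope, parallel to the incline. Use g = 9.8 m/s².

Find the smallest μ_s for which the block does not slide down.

N = m g cos θ = 1027 N.
Friction must make up the shortfall along the incline: f = m g sin θ − P = 294.4 − 36 = 258.4 N.
At the threshold f = μ_s N, so μ_s,min = 258.4/1027 = 0.252.

μ_s,min ≈ 0.252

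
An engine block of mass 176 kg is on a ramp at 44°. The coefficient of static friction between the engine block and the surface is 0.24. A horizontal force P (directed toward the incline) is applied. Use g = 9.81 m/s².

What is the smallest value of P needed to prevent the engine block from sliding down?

The engine block tends to slide down (tan θ > μ_s), so at the point of impending slip friction acts up-slope at its limit: f = μ_s N.
Perpendicular to the incline: N = m g cos θ + P sin θ.
Along the incline: P cos θ + μ_s N = m g sin θ, i.e. P cos θ + μ_s (m g cos θ + P sin θ) = m g sin θ.
Solving, P (cos θ + μ_s sin θ) = m g (sin θ − μ_s cos θ), so P = 1730×0.522/0.8861 = 1020 N.

P_min ≈ 1020 N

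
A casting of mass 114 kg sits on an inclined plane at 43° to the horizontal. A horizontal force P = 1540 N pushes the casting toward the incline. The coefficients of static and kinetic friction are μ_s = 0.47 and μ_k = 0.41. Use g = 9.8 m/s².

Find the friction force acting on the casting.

Normal direction: N = m g cos θ + P sin θ = 1867 N.
Parallel to the incline: P cos θ − m g sin θ = 1126 − 761.9 = 364.4 N; the friction needed to balance this is 364.4 N acting down the slope.
The limit of static friction is μ_s N = 877.7 N.
Since 364.4 N is within the 877.7 N limit, the casting stays put and friction is exactly 364 N.

f ≈ 364 N (down the incline)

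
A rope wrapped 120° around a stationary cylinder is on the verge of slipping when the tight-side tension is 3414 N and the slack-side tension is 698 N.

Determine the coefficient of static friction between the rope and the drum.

μ ≈ 0.758

T₂/T₁ = e^{μβ} → μ = ln(T₂/T₁)/β.
β = 120° = 2.094 rad.
μ = ln(3414/698)/2.094 = ln(4.891)/2.094 = 0.758.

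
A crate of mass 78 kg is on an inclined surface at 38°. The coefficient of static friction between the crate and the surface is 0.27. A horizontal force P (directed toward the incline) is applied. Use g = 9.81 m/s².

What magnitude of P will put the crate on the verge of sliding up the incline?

At impending motion up the slope, friction acts down-slope at its limit: f = μ_s N.
Perpendicular to the incline: N = m g cos θ + P sin θ.
Along the incline: P cos θ = m g sin θ + μ_s N = m g sin θ + μ_s (m g cos θ + P sin θ).
Solving, P (cos θ − μ_s sin θ) = m g (sin θ + μ_s cos θ), so P = 78×9.81×(sin 38° + 0.27 cos 38°)/(cos 38° − 0.27 sin 38°) = 765×0.8284/0.6218 = 1020 N.

P ≈ 1020 N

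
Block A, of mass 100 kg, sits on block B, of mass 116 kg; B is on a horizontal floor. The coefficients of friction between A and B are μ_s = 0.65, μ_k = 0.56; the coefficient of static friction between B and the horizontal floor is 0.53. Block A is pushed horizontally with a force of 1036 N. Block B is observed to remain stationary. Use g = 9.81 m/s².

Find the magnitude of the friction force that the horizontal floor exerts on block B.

Normal force at the A–B interface: N₁ = m_A g = 981 N.
Maximum static friction on A from B: μ_s N₁ = 0.65×981 = 637.6 N.
P = 1036 N exceeds that limit, so A slips over B and the interface friction becomes kinetic: f₁ = μ_k N₁ = 0.56×981 = 549 N.
By Newton's third law B feels 549 N forward from A. With B stationary, the floor's static friction on B balances it: f₂ = 549 N (well within μ_s(m_A+m_B)g = 1123 N).

f ≈ 549 N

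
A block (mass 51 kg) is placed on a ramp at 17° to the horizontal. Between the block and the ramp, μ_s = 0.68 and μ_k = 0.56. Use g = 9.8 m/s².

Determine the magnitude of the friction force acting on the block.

f ≈ 146 N (up the incline)

The normal reaction is N = m g cos θ = 478 N.
For equilibrium along the incline, friction must balance the weight component: f = m g sin θ = 146.1 N up the slope.
The static-friction ceiling is μ_s N = 0.68 × 478 = 325 N.
Since |146.1| ≤ 325 N, static friction is sufficient; f equals the required value, not μ_s N.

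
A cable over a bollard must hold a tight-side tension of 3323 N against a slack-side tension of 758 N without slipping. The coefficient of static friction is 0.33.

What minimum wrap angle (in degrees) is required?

T₂/T₁ = e^{μβ} → β = ln(T₂/T₁)/μ.
β = ln(3323/758)/0.33 = 1.478/0.33 = 4.479 rad.
In degrees: β = 4.479 × 180/π = 257°.

β_min ≈ 257°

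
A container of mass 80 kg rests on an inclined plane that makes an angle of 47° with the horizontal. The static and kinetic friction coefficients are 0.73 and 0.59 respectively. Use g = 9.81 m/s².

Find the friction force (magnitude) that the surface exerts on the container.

f ≈ 316 N (up the incline)

Perpendicular to the surface, N = m g cos θ = 80·9.81·cos 47° = 535.2 N.
Along the slope the weight component is m g sin θ = 574 N; friction must supply exactly this, acting up-slope.
Static friction can supply at most μ_s N = 390.7 N.
Since |574| > 390.7 N, static friction cannot hold it; the container slides down the incline and kinetic friction applies: f = μ_k N = 0.59 × 535.2 = 316 N.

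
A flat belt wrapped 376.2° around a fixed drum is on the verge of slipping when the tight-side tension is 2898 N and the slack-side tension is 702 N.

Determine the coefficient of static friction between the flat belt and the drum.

μ ≈ 0.216

T₂/T₁ = e^{μβ} → μ = ln(T₂/T₁)/β.
β = 376.2° = 6.566 rad.
μ = ln(2898/702)/6.566 = ln(4.128)/6.566 = 0.216.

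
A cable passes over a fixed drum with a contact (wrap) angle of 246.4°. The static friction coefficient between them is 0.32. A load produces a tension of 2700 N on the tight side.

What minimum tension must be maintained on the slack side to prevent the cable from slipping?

T_min ≈ 682 N

Capstan equation at impending slip: T_tight/T_slack = e^{μβ}.
β = 246.4° = 4.3 rad; e^{μβ} = e^{0.32×4.3} = 3.96.
T_slack = T_tight / e^{μβ} = 2700 / 3.96 = 682 N.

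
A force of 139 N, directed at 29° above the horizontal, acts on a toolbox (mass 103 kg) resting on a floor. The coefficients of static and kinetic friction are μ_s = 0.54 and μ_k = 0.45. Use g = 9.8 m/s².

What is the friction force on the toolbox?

The vertical component of P reduces the normal force: N = m g − P sin α = 1009 − 67.39 = 942 N.
For equilibrium, f = P cos α = 139×cos 29° = 121.6 N.
μ_s N = 0.54 × 942 = 508.7 N.
121.6 ≤ 508.7 N → static; friction equals the required 122 N.

f ≈ 122 N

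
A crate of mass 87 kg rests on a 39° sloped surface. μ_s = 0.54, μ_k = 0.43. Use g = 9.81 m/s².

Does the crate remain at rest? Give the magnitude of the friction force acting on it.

N = m g cos θ = 663 N.
Down-slope weight component: m g sin θ = 537 N.
μ_s N = 358 N.
537 > 358 N, so it slides; kinetic friction f = μ_k N = 0.43×663 = 285 N.

f ≈ 285 N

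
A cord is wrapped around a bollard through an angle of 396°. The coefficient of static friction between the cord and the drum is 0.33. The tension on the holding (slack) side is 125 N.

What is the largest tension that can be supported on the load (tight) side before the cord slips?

At impending slip the capstan equation gives T₂/T₁ = e^{μβ} with β in radians.
β = 396° × π/180 = 6.912 rad.
e^{μβ} = e^{0.33×6.912} = 9.784.
T₂ = T₁ · e^{μβ} = 125 × 9.784 = 1220 N.

T_max ≈ 1220 N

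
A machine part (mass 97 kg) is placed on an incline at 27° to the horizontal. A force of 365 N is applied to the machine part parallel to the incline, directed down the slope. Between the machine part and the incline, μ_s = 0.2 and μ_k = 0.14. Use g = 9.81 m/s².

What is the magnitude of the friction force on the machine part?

f ≈ 119 N (up the incline)

The normal reaction is N = m g cos θ = 847.9 N.
The friction needed for equilibrium is m g sin θ + P = 432 + 365 = 797 N, measured positive up-slope.
Maximum static friction available: μ_s N = 0.2 × 847.9 = 169.6 N.
|797| exceeds 169.6 N, so the machine part slips down-slope; friction is kinetic, f = μ_k N = 0.14×847.9 = 119 N.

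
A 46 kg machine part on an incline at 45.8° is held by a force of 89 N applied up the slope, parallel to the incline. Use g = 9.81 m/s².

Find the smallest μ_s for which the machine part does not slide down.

μ_s,min ≈ 0.745

N = m g cos θ = 314.6 N.
Friction must make up the shortfall along the incline: f = m g sin θ − P = 323.5 − 89 = 234.5 N.
At the threshold f = μ_s N, so μ_s,min = 234.5/314.6 = 0.745.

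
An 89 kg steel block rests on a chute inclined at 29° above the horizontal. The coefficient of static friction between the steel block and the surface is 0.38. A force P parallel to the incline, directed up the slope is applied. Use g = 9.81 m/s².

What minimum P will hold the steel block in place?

The steel block tends to slide down (tan θ > μ_s), so at the point of impending slip friction acts up-slope at its limit: f = μ_s N.
P is parallel to the surface, so N = m g cos θ = 764 N.
Along the incline: P + μ_s N = m g sin θ, so P = 423 − 0.38×764 = 133 N.

P_min ≈ 133 N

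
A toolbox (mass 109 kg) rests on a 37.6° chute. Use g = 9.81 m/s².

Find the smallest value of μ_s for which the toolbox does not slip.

μ_s,min ≈ 0.77

At the slip threshold m g sin θ = μ_s m g cos θ, so μ_s,min = tan θ.
μ_s,min = tan 37.6° = 0.77.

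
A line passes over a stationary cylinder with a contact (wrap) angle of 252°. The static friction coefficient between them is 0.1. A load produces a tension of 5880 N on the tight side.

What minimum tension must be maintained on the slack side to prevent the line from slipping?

Capstan equation at impending slip: T_tight/T_slack = e^{μβ}.
β = 252° = 4.398 rad; e^{μβ} = e^{0.1×4.398} = 1.552.
T_slack = T_tight / e^{μβ} = 5880 / 1.552 = 3790 N.

T_min ≈ 3790 N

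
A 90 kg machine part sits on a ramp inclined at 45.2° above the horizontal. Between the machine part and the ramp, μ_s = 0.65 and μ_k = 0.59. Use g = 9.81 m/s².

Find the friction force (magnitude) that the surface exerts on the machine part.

f ≈ 367 N (up the incline)

Perpendicular to the surface, N = m g cos θ = 90·9.81·cos 45.2° = 622.1 N.
Along the slope the weight component is m g sin θ = 626.5 N; friction must supply exactly this, acting up-slope.
Static friction can supply at most μ_s N = 404.4 N.
|626.5| exceeds 404.4 N, so the machine part slips down-slope; friction is kinetic, f = μ_k N = 0.59×622.1 = 367 N.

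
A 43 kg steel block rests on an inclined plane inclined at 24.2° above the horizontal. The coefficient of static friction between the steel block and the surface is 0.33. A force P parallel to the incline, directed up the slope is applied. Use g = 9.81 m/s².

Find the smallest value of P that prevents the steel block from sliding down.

The steel block tends to slide down (tan θ > μ_s), so at the point of impending slip friction acts up-slope at its limit: f = μ_s N.
P is parallel to the surface, so N = m g cos θ = 385 N.
Along the incline: P + μ_s N = m g sin θ, so P = 173 − 0.33×385 = 45.9 N.

P_min ≈ 45.9 N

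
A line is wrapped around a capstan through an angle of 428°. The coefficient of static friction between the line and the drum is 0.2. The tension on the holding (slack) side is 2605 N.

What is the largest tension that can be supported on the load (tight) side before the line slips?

T_max ≈ 11600 N

At impending slip the capstan equation gives T₂/T₁ = e^{μβ} with β in radians.
β = 428° × π/180 = 7.47 rad.
e^{μβ} = e^{0.2×7.47} = 4.455.
T₂ = T₁ · e^{μβ} = 2605 × 4.455 = 11600 N.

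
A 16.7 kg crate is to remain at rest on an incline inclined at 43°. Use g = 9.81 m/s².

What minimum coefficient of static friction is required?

At the slip threshold m g sin θ = μ_s m g cos θ, so μ_s,min = tan θ.
μ_s,min = tan 43° = 0.933.

μ_s,min ≈ 0.933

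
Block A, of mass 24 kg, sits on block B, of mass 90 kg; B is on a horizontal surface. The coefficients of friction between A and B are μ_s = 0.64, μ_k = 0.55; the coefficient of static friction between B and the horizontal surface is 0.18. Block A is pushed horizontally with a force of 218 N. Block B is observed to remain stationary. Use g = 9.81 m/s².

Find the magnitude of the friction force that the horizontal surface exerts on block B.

f ≈ 129 N

The normal force B exerts on A is simply A's weight, N₁ = 235.4 N.
So the A–B interface can sustain at most μ_s N₁ = 150.7 N of static friction.
Since P = 218 N > 150.7 N, A slides on B; the A–B friction is kinetic: f₁ = μ_k N₁ = 0.55×235.4 = 129 N.
By Newton's third law B feels 129 N forward from A. With B stationary, the floor's static friction on B balances it: f₂ = 129 N (well within μ_s(m_A+m_B)g = 201.3 N).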